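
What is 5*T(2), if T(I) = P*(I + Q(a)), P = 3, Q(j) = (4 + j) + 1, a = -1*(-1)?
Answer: 120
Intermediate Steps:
a = 1
Q(j) = 5 + j
T(I) = 18 + 3*I (T(I) = 3*(I + (5 + 1)) = 3*(I + 6) = 3*(6 + I) = 18 + 3*I)
5*T(2) = 5*(18 + 3*2) = 5*(18 + 6) = 5*24 = 120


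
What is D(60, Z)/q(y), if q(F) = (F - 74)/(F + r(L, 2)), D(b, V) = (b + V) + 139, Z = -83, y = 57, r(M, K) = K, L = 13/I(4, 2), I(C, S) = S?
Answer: -6844/17 ≈ -402.59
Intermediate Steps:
L = 13/2 ≈ 6.5000
D(b, V) = 139 + V + b (D(b, V) = (V + b) + 139 = 139 + V + b)
q(F) = (-74 + F)/(2 + F) (q(F) = (F - 74)/(F + 2) = (-74 + F)/(2 + F))
D(60, Z)/q(y) = (139 - 83 + 60)/(((-74 + 57)/(2 + 57))) = 116/((-17/59)) = 116/(((1/59)*(-17))) = 116/(-17/59) = 116*(-59/17) = -6844/17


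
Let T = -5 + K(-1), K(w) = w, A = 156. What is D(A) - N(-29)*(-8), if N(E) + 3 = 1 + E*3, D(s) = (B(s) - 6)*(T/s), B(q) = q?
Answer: -9331/13 ≈ -717.77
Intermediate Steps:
T = -6 (T = -5 - 1 = -6)
D(s) = -6*(-6 + s)/s (D(s) = (s - 6)*(-6/s) = (-6 + s)*(-6/s) = -6*(-6 + s)/s)
N(E) = -2 + 3*E (N(E) = -3 + (1 + E*3) = -3 + (1 + 3*E) = -2 + 3*E)
D(A) - N(-29)*(-8) = (-6 + 36/156) - (-2 + 3*(-29))*(-8) = (-6 + 36*(1/156)) - (-2 - 87)*(-8) = (-6 + 3/13) - (-89)*(-8) = -75/13 - 1*712 = -75/13 - 712 = -9331/13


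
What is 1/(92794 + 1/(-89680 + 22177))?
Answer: 67503/6263873381 ≈ 1.0777e-5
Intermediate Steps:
1/(92794 + 1/(-89680 + 22177)) = 1/(92794 + 1/(-67503)) = 1/(92794 - 1/67503) = 1/(6263873381/67503) = 67503/6263873381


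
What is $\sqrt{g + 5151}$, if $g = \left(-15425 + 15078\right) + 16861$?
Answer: $\sqrt{21665} \approx 147.19$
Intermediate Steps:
$g = 16514$ ($g = -347 + 16861 = 16514$)
$\sqrt{g + 5151} = \sqrt{16514 + 5151} = \sqrt{21665}$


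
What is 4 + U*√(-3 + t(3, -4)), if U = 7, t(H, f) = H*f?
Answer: 4 + 7*I*√15 ≈ 4.0 + 27.111*I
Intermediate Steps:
4 + U*√(-3 + t(3, -4)) = 4 + 7*√(-3 + 3*(-4)) = 4 + 7*√(-3 - 12) = 4 + 7*√(-15) = 4 + 7*(I*√15) = 4 + 7*I*√15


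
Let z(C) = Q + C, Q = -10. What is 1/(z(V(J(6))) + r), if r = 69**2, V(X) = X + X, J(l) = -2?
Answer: 1/4747 ≈ 0.00021066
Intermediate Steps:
V(X) = 2*X
r = 4761
z(C) = -10 + C
1/(z(V(J(6))) + r) = 1/((-10 + 2*(-2)) + 4761) = 1/((-10 - 4) + 4761) = 1/(-14 + 4761) = 1/4747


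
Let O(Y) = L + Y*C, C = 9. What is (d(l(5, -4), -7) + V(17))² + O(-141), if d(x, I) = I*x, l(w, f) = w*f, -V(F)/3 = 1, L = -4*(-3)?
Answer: 17512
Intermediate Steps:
L = 12
V(F) = -3 (V(F) = -3*1 = -3)
l(w, f) = f*w
O(Y) = 12 + 9*Y (O(Y) = 12 + Y*9 = 12 + 9*Y)
(d(l(5, -4), -7) + V(17))² + O(-141) = (-(-28)*5 - 3)² + (12 + 9*(-141)) = (-7*(-20) - 3)² + (12 - 1269) = (140 - 3)² - 1257 = 137² - 1257 = 18769 - 1257 = 17512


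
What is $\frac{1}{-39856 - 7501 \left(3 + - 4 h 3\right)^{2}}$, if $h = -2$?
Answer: $- \frac{1}{5508085} \approx -1.8155 \cdot 10^{-7}$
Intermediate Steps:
$\frac{1}{-39856 - 7501 \left(3 + - 4 h 3\right)^{2}} = \frac{1}{-39856 - 7501 \left(3 + \left(-4\right) \left(-2\right) 3\right)^{2}} = \frac{1}{-39856 - 7501 \left(3 + 8 \cdot 3\right)^{2}} = \frac{1}{-39856 - 7501 \left(3 + 24\right)^{2}} = \frac{1}{-39856 - 7501 \cdot 27^{2}} = \frac{1}{-39856 - 5468229} = \frac{1}{-5508085} = - \frac{1}{5508085}$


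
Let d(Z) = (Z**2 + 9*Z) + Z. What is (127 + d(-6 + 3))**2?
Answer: 11236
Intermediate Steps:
d(Z) = Z**2 + 10*Z
(127 + d(-6 + 3))**2 = (127 + (-6 + 3)*(10 + (-6 + 3)))**2 = (127 - 3*(10 - 3))**2 = (127 - 3*7)**2 = (127 - 21)**2 = 106**2 = 11236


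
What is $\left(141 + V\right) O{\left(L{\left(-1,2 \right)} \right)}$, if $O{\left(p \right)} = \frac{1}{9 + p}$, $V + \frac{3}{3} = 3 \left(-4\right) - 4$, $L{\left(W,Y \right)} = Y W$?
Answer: $\frac{124}{7} \approx 17.714$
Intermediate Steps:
$L{\left(W,Y \right)} = W Y$
$V = -17$ ($V = -1 + \left(3 \left(-4\right) - 4\right) = -1 + \left(-12 + \left(-4 + 0\right)\right) = -1 - 16 = -17$)
$\left(141 + V\right) O{\left(L{\left(-1,2 \right)} \right)} = \frac{141 - 17}{9 - 2} = \frac{124}{9 - 2} = \frac{124}{7}$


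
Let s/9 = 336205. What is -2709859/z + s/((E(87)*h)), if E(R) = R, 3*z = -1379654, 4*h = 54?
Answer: 929814965737/360089694 ≈ 2582.2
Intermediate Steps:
s = 3025845 (s = 9*336205 = 3025845)
h = 27/2 (h = (¼)*54 = 27/2 ≈ 13.500)
z = -1379654/3 (z = (⅓)*(-1379654) = -1379654/3 ≈ -4.5988e+5)
-2709859/z + s/((E(87)*h)) = -2709859/(-1379654/3) + 3025845/((87*(27/2))) = -2709859*(-3/1379654) + 3025845/(2349/2) = 8129577/1379654 + 3025845*(2/2349) = 8129577/1379654 + 672410/261 = 929814965737/360089694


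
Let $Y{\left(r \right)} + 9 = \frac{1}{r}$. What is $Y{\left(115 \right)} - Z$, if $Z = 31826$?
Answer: $- \frac{3661024}{115} \approx -31835.0$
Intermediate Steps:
$Y{\left(r \right)} = -9 + \frac{1}{r}$
$Y{\left(115 \right)} - Z = \left(-9 + \frac{1}{115}\right) - 31826 = - \frac{1034}{115} - 31826 = - \frac{3661024}{115}$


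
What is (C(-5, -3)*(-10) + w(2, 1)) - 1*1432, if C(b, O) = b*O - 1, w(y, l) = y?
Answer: -1570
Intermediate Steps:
C(b, O) = -1 + O*b (C(b, O) = O*b - 1 = -1 + O*b)
(C(-5, -3)*(-10) + w(2, 1)) - 1*1432 = ((-1 - 3*(-5))*(-10) + 2) - 1*1432 = ((-1 + 15)*(-10) + 2) - 1432 = (14*(-10) + 2) - 1432 = (-140 + 2) - 1432 = -138 - 1432 = -1570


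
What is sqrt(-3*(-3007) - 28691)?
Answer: I*sqrt(19670) ≈ 140.25*I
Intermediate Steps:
sqrt(-3*(-3007) - 28691) = sqrt(9021 - 28691) = sqrt(-19670) = I*sqrt(19670)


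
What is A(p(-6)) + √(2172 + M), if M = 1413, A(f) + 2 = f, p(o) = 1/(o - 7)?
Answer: -27/13 + √3585 ≈ 57.798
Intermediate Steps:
p(o) = 1/(-7 + o)
A(f) = -2 + f
A(p(-6)) + √(2172 + M) = (-2 + 1/(-7 - 6)) + √(2172 + 1413) = (-2 + 1/(-13)) + √3585 = (-2 - 1/13) + √3585 = -27/13 + √3585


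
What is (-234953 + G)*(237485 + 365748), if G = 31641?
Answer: -122644507696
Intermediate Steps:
(-234953 + G)*(237485 + 365748) = (-234953 + 31641)*(237485 + 365748) = -203312*603233 = -122644507696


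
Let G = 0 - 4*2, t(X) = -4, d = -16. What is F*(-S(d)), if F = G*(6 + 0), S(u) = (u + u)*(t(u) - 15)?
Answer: 29184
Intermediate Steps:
G = -8 (G = 0 - 8 = -8)
S(u) = -38*u (S(u) = (u + u)*(-4 - 15) = (2*u)*(-19) = -38*u)
F = -48 (F = -8*(6 + 0) = -8*6 = -48)
F*(-S(d)) = -(-48)*(-38*(-16)) = -(-48)*608 = -48*(-608) = 29184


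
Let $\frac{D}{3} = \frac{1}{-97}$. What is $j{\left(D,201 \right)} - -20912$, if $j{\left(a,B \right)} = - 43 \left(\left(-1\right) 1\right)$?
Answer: $20955$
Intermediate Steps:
$D = - \frac{3}{97}$ ($D = \frac{3}{-97} = 3 \left(- \frac{1}{97}\right) = - \frac{3}{97} \approx -0.030928$)
$j{\left(a,B \right)} = 43$ ($j{\left(a,B \right)} = \left(-43\right) \left(-1\right) = 43$)
$j{\left(D,201 \right)} - -20912 = 43 - -20912 = 43 + 20912 = 20955$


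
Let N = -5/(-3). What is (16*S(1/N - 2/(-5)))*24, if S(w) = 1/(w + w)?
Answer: 192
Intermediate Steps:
N = 5/3 (N = -5*(-⅓) = 5/3 ≈ 1.6667)
S(w) = 1/(2*w)
(16*S(1/N - 2/(-5)))*24 = (16*(1/(2*(1/(5/3) - 2/(-5)))))*24 = (16*(1/(2*(1*(⅗) - 2*(-⅕)))))*24 = (16*(1/(2*(⅗ + ⅖))))*24 = (16*((½)/1))*24 = (16*((½)*1))*24 = (16*(½))*24 = 8*24 = 192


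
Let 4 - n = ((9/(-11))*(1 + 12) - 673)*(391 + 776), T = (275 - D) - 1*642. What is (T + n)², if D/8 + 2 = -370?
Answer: 77520681803889/121 ≈ 6.4067e+11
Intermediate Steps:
D = -2976 (D = -16 + 8*(-370) = -16 - 2960 = -2976)
T = 2609 (T = (275 - 1*(-2976)) - 1*642 = (275 + 2976) - 642 = 3251 - 642 = 2609)
n = 8775884/11 (n = 4 - ((9/(-11))*(1 + 12) - 673)*(391 + 776) = 4 - ((9*(-1/11))*13 - 673)*1167 = 4 - (-9/11*13 - 673)*1167 = 4 - (-117/11 - 673)*1167 = 4 - (-7520)*1167/11 = 4 - 1*(-8775840/11) = 4 + 8775840/11 = 8775884/11 ≈ 7.9781e+5)
(T + n)² = (2609 + 8775884/11)² = (8804583/11)² = 77520681803889/121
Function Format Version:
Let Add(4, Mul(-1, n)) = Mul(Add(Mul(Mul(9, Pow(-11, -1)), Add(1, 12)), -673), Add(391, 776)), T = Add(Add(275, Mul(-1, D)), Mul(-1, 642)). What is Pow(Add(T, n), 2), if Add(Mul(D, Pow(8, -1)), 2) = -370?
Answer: Rational(77520681803889, 121) ≈ 6.4067e+11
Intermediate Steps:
D = -2976 (D = Add(-16, Mul(8, -370)) = Add(-16, -2960) = -2976)
T = 2609 (T = Add(Add(275, Mul(-1, -2976)), Mul(-1, 642)) = Add(Add(275, 2976), -642) = Add(3251, -642) = 2609)
n = Rational(8775884, 11) (n = Add(4, Mul(-1, Mul(Add(Mul(Mul(9, Pow(-11, -1)), Add(1, 12)), -673), Add(391, 776)))) = Add(4, Mul(-1, Mul(Add(Mul(Mul(9, Rational(-1, 11)), 13), -673), 1167))) = Add(4, Mul(-1, Mul(Add(Mul(Rational(-9, 11), 13), -673), 1167))) = Add(4, Mul(-1, Mul(Add(Rational(-117, 11), -673), 1167))) = Add(4, Mul(-1, Mul(Rational(-7520, 11), 1167))) = Add(4, Mul(-1, Rational(-8775840, 11))) = Add(4, Rational(8775840, 11)) = Rational(8775884, 11) ≈ 7.9781e+5)
Pow(Add(T, n), 2) = Pow(Add(2609, Rational(8775884, 11)), 2) = Pow(Rational(8804583, 11), 2) = Rational(77520681803889, 121)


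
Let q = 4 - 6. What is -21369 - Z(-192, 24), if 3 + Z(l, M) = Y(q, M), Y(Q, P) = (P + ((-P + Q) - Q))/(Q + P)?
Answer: -21366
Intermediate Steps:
q = -2
Y(Q, P) = 0 (Y(Q, P) = (P + ((Q - P) - Q))/(P + Q) = (P - P)/(P + Q) = 0/(P + Q) = 0)
Z(l, M) = -3 (Z(l, M) = -3 + 0 = -3)
-21369 - Z(-192, 24) = -21369 - 1*(-3) = -21369 + 3 = -21366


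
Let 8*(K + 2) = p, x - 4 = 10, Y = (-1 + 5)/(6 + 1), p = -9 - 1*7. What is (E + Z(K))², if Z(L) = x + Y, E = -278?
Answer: 3400336/49 ≈ 69395.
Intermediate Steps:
p = -16 (p = -9 - 7 = -16)
Y = 4/7 ≈ 0.57143
x = 14 (x = 4 + 10 = 14)
K = -4 (K = -2 + (⅛)*(-16) = -2 - 2 = -4)
Z(L) = 102/7 (Z(L) = 14 + 4/7 = 102/7)
(E + Z(K))² = (-278 + 102/7)² = (-1844/7)² = 3400336/49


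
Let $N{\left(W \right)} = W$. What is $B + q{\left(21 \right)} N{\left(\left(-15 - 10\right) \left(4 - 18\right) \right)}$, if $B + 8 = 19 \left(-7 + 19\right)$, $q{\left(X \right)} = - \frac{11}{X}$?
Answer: $\frac{110}{3} \approx 36.667$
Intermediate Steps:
$B = 220$ ($B = -8 + 19 \left(-7 + 19\right) = -8 + 19 \cdot 12 = -8 + 228 = 220$)
$B + q{\left(21 \right)} N{\left(\left(-15 - 10\right) \left(4 - 18\right) \right)} = 220 + - \frac{11}{21} \left(-15 - 10\right) \left(4 - 18\right) = 220 + \left(-11\right) \frac{1}{21} \left(\left(-25\right) \left(-14\right)\right) = 220 - \frac{550}{3} = \frac{110}{3}$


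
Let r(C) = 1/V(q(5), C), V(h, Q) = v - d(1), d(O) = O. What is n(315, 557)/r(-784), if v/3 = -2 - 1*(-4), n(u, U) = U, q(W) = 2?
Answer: 2785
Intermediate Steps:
v = 6 (v = 3*(-2 - 1*(-4)) = 3*(-2 + 4) = 3*2 = 6)
V(h, Q) = 5 (V(h, Q) = 6 - 1*1 = 6 - 1 = 5)
r(C) = ⅕ (r(C) = 1/5 = ⅕)
n(315, 557)/r(-784) = 557/(⅕) = 557*5 = 2785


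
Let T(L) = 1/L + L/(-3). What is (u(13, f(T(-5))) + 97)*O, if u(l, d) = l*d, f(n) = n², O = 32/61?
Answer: 899744/13725 ≈ 65.555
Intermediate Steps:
O = 32/61 (O = 32*(1/61) = 32/61 ≈ 0.52459)
T(L) = 1/L - L/3 (T(L) = 1/L + L*(-⅓) = 1/L - L/3)
u(l, d) = d*l
(u(13, f(T(-5))) + 97)*O = ((1/(-5) - ⅓*(-5))²*13 + 97)*(32/61) = ((-⅕ + 5/3)²*13 + 97)*(32/61) = ((22/15)²*13 + 97)*(32/61) = ((484/225)*13 + 97)*(32/61) = (6292/225 + 97)*(32/61) = (28117/225)*(32/61) = 899744/13725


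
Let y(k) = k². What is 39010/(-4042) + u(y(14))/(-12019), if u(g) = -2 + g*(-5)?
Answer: -4945659/516817 ≈ -9.5695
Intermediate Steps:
u(g) = -2 - 5*g
39010/(-4042) + u(y(14))/(-12019) = 39010/(-4042) + (-2 - 5*14²)/(-12019) = 39010*(-1/4042) + (-2 - 5*196)*(-1/12019) = -415/43 + (-2 - 980)*(-1/12019) = -415/43 - 982*(-1/12019) = -415/43 + 982/12019 = -4945659/516817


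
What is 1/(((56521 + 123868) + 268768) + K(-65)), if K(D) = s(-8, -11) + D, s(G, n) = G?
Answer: 1/449084 ≈ 2.2268e-6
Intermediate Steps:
K(D) = -8 + D
1/(((56521 + 123868) + 268768) + K(-65)) = 1/(((56521 + 123868) + 268768) + (-8 - 65)) = 1/((180389 + 268768) - 73) = 1/(449157 - 73) = 1/449084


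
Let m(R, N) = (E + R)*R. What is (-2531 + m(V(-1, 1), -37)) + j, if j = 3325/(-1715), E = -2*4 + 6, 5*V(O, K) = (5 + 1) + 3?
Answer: -3103291/1225 ≈ -2533.3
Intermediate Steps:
V(O, K) = 9/5 (V(O, K) = ((5 + 1) + 3)/5 = (6 + 3)/5 = (⅕)*9 = 9/5)
E = -2 (E = -8 + 6 = -2)
m(R, N) = R*(-2 + R) (m(R, N) = (-2 + R)*R = R*(-2 + R))
j = -95/49 (j = 3325*(-1/1715) = -95/49 ≈ -1.9388)
(-2531 + m(V(-1, 1), -37)) + j = (-2531 + 9*(-2 + 9/5)/5) - 95/49 = (-2531 + (9/5)*(-⅕)) - 95/49 = (-2531 - 9/25) - 95/49 = -63284/25 - 95/49 = -3103291/1225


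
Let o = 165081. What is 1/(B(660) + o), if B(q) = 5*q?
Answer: 1/168381 ≈ 5.9389e-6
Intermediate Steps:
1/(B(660) + o) = 1/(5*660 + 165081) = 1/(3300 + 165081) = 1/168381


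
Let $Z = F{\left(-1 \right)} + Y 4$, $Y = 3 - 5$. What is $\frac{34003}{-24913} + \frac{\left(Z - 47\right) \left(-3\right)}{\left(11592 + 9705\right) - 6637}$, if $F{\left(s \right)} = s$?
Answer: $- \frac{123574649}{91306145} \approx -1.3534$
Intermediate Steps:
$Y = -2$
$Z = -9$ ($Z = -1 - 8 = -9$)
$\frac{34003}{-24913} + \frac{\left(Z - 47\right) \left(-3\right)}{\left(11592 + 9705\right) - 6637} = \frac{34003}{-24913} + \frac{\left(-9 - 47\right) \left(-3\right)}{\left(11592 + 9705\right) - 6637} = 34003 \left(- \frac{1}{24913}\right) + \frac{\left(-56\right) \left(-3\right)}{21297 - 6637} = - \frac{34003}{24913} + \frac{168}{14660} = - \frac{34003}{24913} + 168 \cdot \frac{1}{14660} = - \frac{34003}{24913} + \frac{42}{3665} = - \frac{123574649}{91306145}$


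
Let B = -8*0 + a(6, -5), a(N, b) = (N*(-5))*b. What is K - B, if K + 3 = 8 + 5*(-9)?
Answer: -190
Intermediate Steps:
a(N, b) = -5*N*b (a(N, b) = (-5*N)*b = -5*N*b)
B = 150 (B = -8*0 - 5*6*(-5) = 0 + 150 = 150)
K = -40 (K = -3 + (8 + 5*(-9)) = -3 + (8 - 45) = -3 - 37 = -40)
K - B = -40 - 1*150 = -40 - 150 = -190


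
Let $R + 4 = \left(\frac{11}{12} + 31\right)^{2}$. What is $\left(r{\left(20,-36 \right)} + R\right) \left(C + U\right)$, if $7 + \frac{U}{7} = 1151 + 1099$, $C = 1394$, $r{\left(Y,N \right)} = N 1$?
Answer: $\frac{2409181255}{144} \approx 1.673 \cdot 10^{7}$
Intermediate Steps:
$r{\left(Y,N \right)} = N$
$R = \frac{146113}{144}$ ($R = -4 + \left(\frac{11}{12} + 31\right)^{2} = -4 + \left(\frac{383}{12}\right)^{2} = -4 + \frac{146689}{144} = \frac{146113}{144} \approx 1014.7$)
$U = 15701$ ($U = -49 + 7 \left(1151 + 1099\right) = -49 + 7 \cdot 2250 = -49 + 15750 = 15701$)
$\left(r{\left(20,-36 \right)} + R\right) \left(C + U\right) = \left(-36 + \frac{146113}{144}\right) \left(1394 + 15701\right) = \frac{140929}{144} \cdot 17095 = \frac{2409181255}{144}$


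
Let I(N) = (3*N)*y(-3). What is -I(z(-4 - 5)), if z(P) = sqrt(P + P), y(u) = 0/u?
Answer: 0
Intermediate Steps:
y(u) = 0
z(P) = sqrt(2)*sqrt(P) (z(P) = sqrt(2*P) = sqrt(2)*sqrt(P))
I(N) = 0 (I(N) = (3*N)*0 = 0)
-I(z(-4 - 5)) = -1*0 = 0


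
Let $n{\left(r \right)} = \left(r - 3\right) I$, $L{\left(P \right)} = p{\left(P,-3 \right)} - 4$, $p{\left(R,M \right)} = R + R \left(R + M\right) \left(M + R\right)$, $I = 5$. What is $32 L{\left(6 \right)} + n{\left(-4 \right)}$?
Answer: $1757$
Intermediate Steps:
$p{\left(R,M \right)} = R + R \left(M + R\right)^{2}$ ($p{\left(R,M \right)} = R + R \left(M + R\right) \left(M + R\right) = R + R \left(M + R\right)^{2}$)
$L{\left(P \right)} = -4 + P \left(1 + \left(-3 + P\right)^{2}\right)$ ($L{\left(P \right)} = P \left(1 + \left(-3 + P\right)^{2}\right) - 4 = -4 + P \left(1 + \left(-3 + P\right)^{2}\right)$)
$n{\left(r \right)} = -15 + 5 r$ ($n{\left(r \right)} = \left(r - 3\right) 5 = \left(-3 + r\right) 5 = -15 + 5 r$)
$32 L{\left(6 \right)} + n{\left(-4 \right)} = 32 \left(-4 + 6 \left(1 + \left(-3 + 6\right)^{2}\right)\right) + \left(-15 + 5 \left(-4\right)\right) = 32 \left(-4 + 6 \left(1 + 3^{2}\right)\right) - 35 = 32 \left(-4 + 6 \left(1 + 9\right)\right) - 35 = 32 \left(-4 + 6 \cdot 10\right) - 35 = 32 \left(-4 + 60\right) - 35 = 32 \cdot 56 - 35 = 1792 - 35 = 1757$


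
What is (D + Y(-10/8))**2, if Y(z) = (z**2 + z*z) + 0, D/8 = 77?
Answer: 24532209/64 ≈ 3.8332e+5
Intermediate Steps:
D = 616 (D = 8*77 = 616)
Y(z) = 2*z**2 (Y(z) = (z**2 + z**2) + 0 = 2*z**2 + 0 = 2*z**2)
(D + Y(-10/8))**2 = (616 + 2*(-10/8)**2)**2 = (616 + 2*(-10*1/8)**2)**2 = (616 + 2*(-5/4)**2)**2 = (616 + 2*(25/16))**2 = (616 + 25/8)**2 = (4953/8)**2 = 24532209/64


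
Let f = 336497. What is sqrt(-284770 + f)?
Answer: sqrt(51727) ≈ 227.44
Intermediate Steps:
sqrt(-284770 + f) = sqrt(-284770 + 336497) = sqrt(51727)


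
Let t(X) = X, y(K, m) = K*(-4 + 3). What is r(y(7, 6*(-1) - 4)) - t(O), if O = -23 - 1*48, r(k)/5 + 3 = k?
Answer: 21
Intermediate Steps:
y(K, m) = -K (y(K, m) = K*(-1) = -K)
r(k) = -15 + 5*k
O = -71 (O = -23 - 48 = -71)
r(y(7, 6*(-1) - 4)) - t(O) = (-15 + 5*(-1*7)) - 1*(-71) = (-15 + 5*(-7)) + 71 = (-15 - 35) + 71 = -50 + 71 = 21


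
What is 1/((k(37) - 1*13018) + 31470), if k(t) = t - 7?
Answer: 1/18482 ≈ 5.4107e-5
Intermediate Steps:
k(t) = -7 + t
1/((k(37) - 1*13018) + 31470) = 1/(((-7 + 37) - 1*13018) + 31470) = 1/((30 - 13018) + 31470) = 1/(-12988 + 31470) = 1/18482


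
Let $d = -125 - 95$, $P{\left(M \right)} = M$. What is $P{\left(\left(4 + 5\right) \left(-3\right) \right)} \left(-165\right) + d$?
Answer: $4235$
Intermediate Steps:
$d = -220$ ($d = -125 - 95 = -220$)
$P{\left(\left(4 + 5\right) \left(-3\right) \right)} \left(-165\right) + d = \left(4 + 5\right) \left(-3\right) \left(-165\right) - 220 = 9 \left(-3\right) \left(-165\right) - 220 = \left(-27\right) \left(-165\right) - 220 = 4455 - 220 = 4235$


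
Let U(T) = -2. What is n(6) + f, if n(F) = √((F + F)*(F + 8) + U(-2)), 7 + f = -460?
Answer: -467 + √166 ≈ -454.12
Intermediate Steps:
f = -467 (f = -7 - 460 = -467)
n(F) = √(-2 + 2*F*(8 + F)) (n(F) = √((F + F)*(F + 8) - 2) = √((2*F)*(8 + F) - 2) = √(2*F*(8 + F) - 2) = √(-2 + 2*F*(8 + F)))
n(6) + f = √(-2 + 2*6² + 16*6) - 467 = √(-2 + 2*36 + 96) - 467 = √(-2 + 72 + 96) - 467 = √166 - 467 = -467 + √166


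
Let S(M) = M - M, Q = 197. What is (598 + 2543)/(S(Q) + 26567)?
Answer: 3141/26567 ≈ 0.11823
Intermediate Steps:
S(M) = 0
(598 + 2543)/(S(Q) + 26567) = (598 + 2543)/(0 + 26567) = 3141/26567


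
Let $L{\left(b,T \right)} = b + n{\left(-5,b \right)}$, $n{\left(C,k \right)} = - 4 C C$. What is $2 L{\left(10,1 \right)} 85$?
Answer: $-15300$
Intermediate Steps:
$n{\left(C,k \right)} = - 4 C^{2}$
$L{\left(b,T \right)} = -100 + b$ ($L{\left(b,T \right)} = b - 4 \left(-5\right)^{2} = b - 100 = -100 + b$)
$2 L{\left(10,1 \right)} 85 = 2 \left(-100 + 10\right) 85 = 2 \left(-90\right) 85 = \left(-180\right) 85 = -15300$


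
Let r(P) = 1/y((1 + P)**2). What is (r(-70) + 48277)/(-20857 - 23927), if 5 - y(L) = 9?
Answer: -64369/59712 ≈ -1.0780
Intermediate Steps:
y(L) = -4 (y(L) = 5 - 1*9 = 5 - 9 = -4)
r(P) = -1/4 (r(P) = 1/(-4) = -1/4)
(r(-70) + 48277)/(-20857 - 23927) = (-1/4 + 48277)/(-20857 - 23927) = (193107/4)/(-44784) = (193107/4)*(-1/44784) = -64369/59712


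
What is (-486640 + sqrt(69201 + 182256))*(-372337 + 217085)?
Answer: 75551833280 - 155252*sqrt(251457) ≈ 7.5474e+10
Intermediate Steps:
(-486640 + sqrt(69201 + 182256))*(-372337 + 217085) = (-486640 + sqrt(251457))*(-155252) = 75551833280 - 155252*sqrt(251457)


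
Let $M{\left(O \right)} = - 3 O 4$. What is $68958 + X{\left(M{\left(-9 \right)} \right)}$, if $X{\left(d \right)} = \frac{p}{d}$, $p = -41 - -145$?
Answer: $\frac{1861892}{27} \approx 68959.0$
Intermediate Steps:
$p = 104$ ($p = -41 + 145 = 104$)
$M{\left(O \right)} = - 12 O$
$X{\left(d \right)} = \frac{104}{d}$
$68958 + X{\left(M{\left(-9 \right)} \right)} = 68958 + \frac{104}{\left(-12\right) \left(-9\right)} = 68958 + \frac{104}{108} = 68958 + 104 \cdot \frac{1}{108} = 68958 + \frac{26}{27} = \frac{1861892}{27}$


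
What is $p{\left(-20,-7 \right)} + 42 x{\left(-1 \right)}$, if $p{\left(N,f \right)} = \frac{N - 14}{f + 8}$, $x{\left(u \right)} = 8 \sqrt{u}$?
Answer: $-34 + 336 i \approx -34.0 + 336.0 i$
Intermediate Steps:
$p{\left(N,f \right)} = \frac{-14 + N}{8 + f}$
$p{\left(-20,-7 \right)} + 42 x{\left(-1 \right)} = \frac{-14 - 20}{8 - 7} + 42 \cdot 8 \sqrt{-1} = 1^{-1} \left(-34\right) + 42 \cdot 8 i = 1 \left(-34\right) + 336 i = -34 + 336 i$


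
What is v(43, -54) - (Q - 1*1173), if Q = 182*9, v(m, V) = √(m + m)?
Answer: -465 + √86 ≈ -455.73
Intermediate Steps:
v(m, V) = √2*√m (v(m, V) = √(2*m) = √2*√m)
Q = 1638
v(43, -54) - (Q - 1*1173) = √2*√43 - (1638 - 1*1173) = √86 - (1638 - 1173) = √86 - 1*465 = √86 - 465 = -465 + √86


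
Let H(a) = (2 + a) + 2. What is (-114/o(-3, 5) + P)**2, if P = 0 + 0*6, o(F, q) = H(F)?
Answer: 12996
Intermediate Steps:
H(a) = 4 + a
o(F, q) = 4 + F
P = 0 (P = 0 + 0 = 0)
(-114/o(-3, 5) + P)**2 = (-114/(4 - 3) + 0)**2 = (-114/1 + 0)**2 = (-114*1 + 0)**2 = (-114 + 0)**2 = (-114)**2 = 12996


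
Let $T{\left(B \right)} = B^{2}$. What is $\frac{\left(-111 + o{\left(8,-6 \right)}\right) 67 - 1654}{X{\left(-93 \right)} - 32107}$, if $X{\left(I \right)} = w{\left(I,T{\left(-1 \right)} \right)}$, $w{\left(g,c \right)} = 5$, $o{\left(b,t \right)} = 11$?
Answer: $\frac{4177}{16051} \approx 0.26023$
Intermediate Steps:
$X{\left(I \right)} = 5$
$\frac{\left(-111 + o{\left(8,-6 \right)}\right) 67 - 1654}{X{\left(-93 \right)} - 32107} = \frac{\left(-111 + 11\right) 67 - 1654}{5 - 32107} = \frac{\left(-100\right) 67 - 1654}{-32102} = \left(-6700 - 1654\right) \left(- \frac{1}{32102}\right) = \left(-8354\right) \left(- \frac{1}{32102}\right) = \frac{4177}{16051}$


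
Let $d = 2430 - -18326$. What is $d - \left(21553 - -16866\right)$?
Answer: $-17663$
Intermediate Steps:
$d = 20756$ ($d = 2430 + 18326 = 20756$)
$d - \left(21553 - -16866\right) = 20756 - \left(21553 - -16866\right) = 20756 - \left(21553 + 16866\right) = 20756 - 38419 = -17663$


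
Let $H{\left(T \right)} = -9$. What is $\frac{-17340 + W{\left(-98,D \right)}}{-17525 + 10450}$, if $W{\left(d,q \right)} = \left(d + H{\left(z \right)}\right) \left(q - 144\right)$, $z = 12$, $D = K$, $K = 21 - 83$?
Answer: $- \frac{4702}{7075} \approx -0.66459$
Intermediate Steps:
$K = -62$
$D = -62$
$W{\left(d,q \right)} = \left(-144 + q\right) \left(-9 + d\right)$ ($W{\left(d,q \right)} = \left(d - 9\right) \left(q - 144\right) = \left(-9 + d\right) \left(-144 + q\right) = \left(-144 + q\right) \left(-9 + d\right)$)
$\frac{-17340 + W{\left(-98,D \right)}}{-17525 + 10450} = \frac{-17340 - -22042}{-17525 + 10450} = \frac{-17340 + \left(1296 + 14112 + 558 + 6076\right)}{-7075} = \left(-17340 + 22042\right) \left(- \frac{1}{7075}\right) = 4702 \left(- \frac{1}{7075}\right) = - \frac{4702}{7075}$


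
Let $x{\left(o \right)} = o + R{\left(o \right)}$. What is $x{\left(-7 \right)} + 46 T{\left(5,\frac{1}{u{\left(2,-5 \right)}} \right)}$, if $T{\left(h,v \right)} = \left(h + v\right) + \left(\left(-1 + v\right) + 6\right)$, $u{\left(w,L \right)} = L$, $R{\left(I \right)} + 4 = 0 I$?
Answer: $\frac{2153}{5} \approx 430.6$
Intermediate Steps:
$R{\left(I \right)} = -4$ ($R{\left(I \right)} = -4 + 0 I = -4 + 0 = -4$)
$T{\left(h,v \right)} = 5 + h + 2 v$ ($T{\left(h,v \right)} = \left(h + v\right) + \left(5 + v\right) = 5 + h + 2 v$)
$x{\left(o \right)} = -4 + o$ ($x{\left(o \right)} = o - 4 = -4 + o$)
$x{\left(-7 \right)} + 46 T{\left(5,\frac{1}{u{\left(2,-5 \right)}} \right)} = \left(-4 - 7\right) + 46 \left(5 + 5 + \frac{2}{-5}\right) = -11 + 46 \left(5 + 5 + 2 \left(- \frac{1}{5}\right)\right) = -11 + 46 \left(5 + 5 - \frac{2}{5}\right) = -11 + 46 \cdot \frac{48}{5} = -11 + \frac{2208}{5} = \frac{2153}{5}$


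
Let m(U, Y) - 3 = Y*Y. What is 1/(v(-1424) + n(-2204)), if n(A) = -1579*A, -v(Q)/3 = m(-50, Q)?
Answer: -1/2603221 ≈ -3.8414e-7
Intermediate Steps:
m(U, Y) = 3 + Y² (m(U, Y) = 3 + Y*Y = 3 + Y²)
v(Q) = -9 - 3*Q² (v(Q) = -3*(3 + Q²) = -9 - 3*Q²)
1/(v(-1424) + n(-2204)) = 1/((-9 - 3*(-1424)²) - 1579*(-2204)) = 1/((-9 - 3*2027776) + 3480116) = 1/((-9 - 6083328) + 3480116) = 1/(-6083337 + 3480116) = 1/(-2603221) = -1/2603221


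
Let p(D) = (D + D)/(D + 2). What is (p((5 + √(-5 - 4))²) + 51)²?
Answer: 7289975/2601 + 3000*I/289 ≈ 2802.8 + 10.381*I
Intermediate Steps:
p(D) = 2*D/(2 + D) (p(D) = (2*D)/(2 + D) = 2*D/(2 + D))
(p((5 + √(-5 - 4))²) + 51)² = (2*(5 + √(-5 - 4))²/(2 + (5 + √(-5 - 4))²) + 51)² = (2*(5 + √(-9))²/(2 + (5 + √(-9))²) + 51)² = (2*(5 + 3*I)²/(2 + (5 + 3*I)²) + 51)² = (51 + 2*(5 + 3*I)²/(2 + (5 + 3*I)²))²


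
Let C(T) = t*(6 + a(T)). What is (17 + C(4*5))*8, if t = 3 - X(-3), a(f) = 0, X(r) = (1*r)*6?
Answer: 1144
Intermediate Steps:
X(r) = 6*r (X(r) = r*6 = 6*r)
t = 21 (t = 3 - 6*(-3) = 3 - 1*(-18) = 3 + 18 = 21)
C(T) = 126 (C(T) = 21*(6 + 0) = 21*6 = 126)
(17 + C(4*5))*8 = (17 + 126)*8 = 143*8 = 1144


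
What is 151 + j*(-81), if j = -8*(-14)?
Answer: -8921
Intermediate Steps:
j = 112
151 + j*(-81) = 151 + 112*(-81) = 151 - 9072 = -8921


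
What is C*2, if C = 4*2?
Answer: 16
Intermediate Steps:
C = 8
C*2 = 8*2 = 16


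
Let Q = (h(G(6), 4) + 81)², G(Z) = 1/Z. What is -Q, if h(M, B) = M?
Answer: -237169/36 ≈ -6588.0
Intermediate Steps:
Q = 237169/36 (Q = (1/6 + 81)² = (⅙ + 81)² = (487/6)² = 237169/36 ≈ 6588.0)
-Q = -1*237169/36 = -237169/36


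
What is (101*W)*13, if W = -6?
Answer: -7878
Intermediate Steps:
(101*W)*13 = (101*(-6))*13 = -606*13 = -7878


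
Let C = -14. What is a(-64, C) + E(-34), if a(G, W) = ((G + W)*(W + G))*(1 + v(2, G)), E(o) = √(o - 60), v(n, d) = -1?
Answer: I*√94 ≈ 9.6954*I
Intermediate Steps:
E(o) = √(-60 + o)
a(G, W) = 0 (a(G, W) = ((G + W)*(W + G))*(1 - 1) = ((G + W)*(G + W))*0 = (G + W)²*0 = 0)
a(-64, C) + E(-34) = 0 + √(-60 - 34) = 0 + √(-94) = 0 + I*√94 = I*√94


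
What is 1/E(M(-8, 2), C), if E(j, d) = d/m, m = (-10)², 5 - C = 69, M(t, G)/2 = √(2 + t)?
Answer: -25/16 ≈ -1.5625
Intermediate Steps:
M(t, G) = 2*√(2 + t)
C = -64 (C = 5 - 1*69 = 5 - 69 = -64)
m = 100
E(j, d) = d/100
1/E(M(-8, 2), C) = 1/((1/100)*(-64)) = 1/(-16/25) = -25/16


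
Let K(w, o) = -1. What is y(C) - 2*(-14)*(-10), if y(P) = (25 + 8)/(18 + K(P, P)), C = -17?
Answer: -4727/17 ≈ -278.06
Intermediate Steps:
y(P) = 33/17 (y(P) = (25 + 8)/(18 - 1) = 33/17)
y(C) - 2*(-14)*(-10) = 33/17 - 2*(-14)*(-10) = 33/17 + 28*(-10) = 33/17 - 280 = -4727/17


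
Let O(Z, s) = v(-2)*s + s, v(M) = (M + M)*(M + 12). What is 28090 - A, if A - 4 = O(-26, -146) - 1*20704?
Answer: 43096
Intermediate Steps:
v(M) = 2*M*(12 + M) (v(M) = (2*M)*(12 + M) = 2*M*(12 + M))
O(Z, s) = -39*s (O(Z, s) = (2*(-2)*(12 - 2))*s + s = (2*(-2)*10)*s + s = -40*s + s = -39*s)
A = -15006 (A = 4 + (-39*(-146) - 1*20704) = 4 + (5694 - 20704) = 4 - 15010 = -15006)
28090 - A = 28090 - 1*(-15006) = 28090 + 15006 = 43096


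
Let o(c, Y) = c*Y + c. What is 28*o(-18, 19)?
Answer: -10080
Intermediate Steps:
o(c, Y) = c + Y*c (o(c, Y) = Y*c + c = c + Y*c)
28*o(-18, 19) = 28*(-18*(1 + 19)) = 28*(-18*20) = 28*(-360) = -10080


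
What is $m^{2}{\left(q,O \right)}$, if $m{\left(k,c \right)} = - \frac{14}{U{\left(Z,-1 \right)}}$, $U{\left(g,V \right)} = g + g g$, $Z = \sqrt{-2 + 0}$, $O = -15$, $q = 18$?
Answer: $\frac{98 i}{i + 2 \sqrt{2}} \approx 10.889 + 30.798 i$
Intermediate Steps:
$Z = i \sqrt{2}$ ($Z = \sqrt{-2} = i \sqrt{2} \approx 1.4142 i$)
$U{\left(g,V \right)} = g + g^{2}$
$m{\left(k,c \right)} = \frac{7 i \sqrt{2}}{1 + i \sqrt{2}}$ ($m{\left(k,c \right)} = - \frac{14}{i \sqrt{2} \left(1 + i \sqrt{2}\right)} = - 14 \left(- \frac{i \sqrt{2}}{2 \left(1 + i \sqrt{2}\right)}\right) = \frac{7 i \sqrt{2}}{1 + i \sqrt{2}}$)
$m^{2}{\left(q,O \right)} = \left(\frac{7 \sqrt{2}}{\sqrt{2} - i}\right)^{2} = \frac{98}{\left(\sqrt{2} - i\right)^{2}}$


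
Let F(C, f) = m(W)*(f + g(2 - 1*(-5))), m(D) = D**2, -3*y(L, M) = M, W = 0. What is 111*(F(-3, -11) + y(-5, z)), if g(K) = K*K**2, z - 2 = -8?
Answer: 222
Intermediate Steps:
z = -6 (z = 2 - 8 = -6)
g(K) = K**3
y(L, M) = -M/3
F(C, f) = 0 (F(C, f) = 0**2*(f + (2 - 1*(-5))**3) = 0*(f + (2 + 5)**3) = 0*(f + 7**3) = 0*(f + 343) = 0*(343 + f) = 0)
111*(F(-3, -11) + y(-5, z)) = 111*(0 - 1/3*(-6)) = 111*(0 + 2) = 111*2 = 222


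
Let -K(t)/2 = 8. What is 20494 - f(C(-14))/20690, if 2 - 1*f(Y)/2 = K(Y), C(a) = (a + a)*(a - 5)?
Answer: 212010412/10345 ≈ 20494.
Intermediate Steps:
K(t) = -16 (K(t) = -2*8 = -16)
C(a) = 2*a*(-5 + a) (C(a) = (2*a)*(-5 + a) = 2*a*(-5 + a))
f(Y) = 36 (f(Y) = 4 - 2*(-16) = 4 + 32 = 36)
20494 - f(C(-14))/20690 = 20494 - 36/20690 = 20494 - 1*18/10345 = 20494 - 18/10345 = 212010412/10345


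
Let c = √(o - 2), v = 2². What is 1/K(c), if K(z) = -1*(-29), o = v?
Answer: 1/29 ≈ 0.034483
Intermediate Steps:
v = 4
o = 4
c = √2 (c = √(4 - 2) = √2 ≈ 1.4142)
K(z) = 29
1/K(c) = 1/29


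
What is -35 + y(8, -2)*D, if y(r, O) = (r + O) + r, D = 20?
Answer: 245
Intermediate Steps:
y(r, O) = O + 2*r (y(r, O) = (O + r) + r = O + 2*r)
-35 + y(8, -2)*D = -35 + (-2 + 2*8)*20 = -35 + (-2 + 16)*20 = -35 + 14*20 = -35 + 280 = 245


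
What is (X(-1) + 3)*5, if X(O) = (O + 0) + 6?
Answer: 40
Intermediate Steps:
X(O) = 6 + O (X(O) = O + 6 = 6 + O)
(X(-1) + 3)*5 = ((6 - 1) + 3)*5 = (5 + 3)*5 = 8*5 = 40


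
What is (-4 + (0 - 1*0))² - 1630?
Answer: -1614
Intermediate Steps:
(-4 + (0 - 1*0))² - 1630 = (-4 + (0 + 0))² - 1630 = (-4 + 0)² - 1630 = (-4)² - 1630 = 16 - 1630 = -1614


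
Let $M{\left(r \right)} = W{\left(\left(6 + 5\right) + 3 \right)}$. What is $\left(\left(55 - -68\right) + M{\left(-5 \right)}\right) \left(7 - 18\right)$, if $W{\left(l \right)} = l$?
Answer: $-1507$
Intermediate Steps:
$M{\left(r \right)} = 14$ ($M{\left(r \right)} = \left(6 + 5\right) + 3 = 11 + 3 = 14$)
$\left(\left(55 - -68\right) + M{\left(-5 \right)}\right) \left(7 - 18\right) = \left(\left(55 - -68\right) + 14\right) \left(7 - 18\right) = \left(\left(55 + 68\right) + 14\right) \left(7 - 18\right) = \left(123 + 14\right) \left(-11\right) = 137 \left(-11\right) = -1507$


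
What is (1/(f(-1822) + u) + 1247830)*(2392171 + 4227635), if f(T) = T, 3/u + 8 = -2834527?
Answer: 14220328423252006159110/1721507591 ≈ 8.2604e+12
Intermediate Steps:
u = -1/944845 (u = 3/(-8 - 2834527) = 3/(-2834535) = 3*(-1/2834535) = -1/944845 ≈ -1.0584e-6)
(1/(f(-1822) + u) + 1247830)*(2392171 + 4227635) = (1/(-1822 - 1/944845) + 1247830)*(2392171 + 4227635) = (1/(-1721507591/944845) + 1247830)*6619806 = (-944845/1721507591 + 1247830)*6619806 = (2148148816332685/1721507591)*6619806 = 14220328423252006159110/1721507591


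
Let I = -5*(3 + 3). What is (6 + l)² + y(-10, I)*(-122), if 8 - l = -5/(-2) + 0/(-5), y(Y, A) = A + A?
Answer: 29809/4 ≈ 7452.3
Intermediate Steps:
I = -30 (I = -5*6 = -30)
y(Y, A) = 2*A
l = 11/2 (l = 8 - (-5/(-2) + 0/(-5)) = 8 - (-5*(-½) + 0*(-⅕)) = 8 - (5/2 + 0) = 8 - 1*5/2 = 8 - 5/2 = 11/2 ≈ 5.5000)
(6 + l)² + y(-10, I)*(-122) = (6 + 11/2)² + (2*(-30))*(-122) = (23/2)² - 60*(-122) = 529/4 + 7320 = 29809/4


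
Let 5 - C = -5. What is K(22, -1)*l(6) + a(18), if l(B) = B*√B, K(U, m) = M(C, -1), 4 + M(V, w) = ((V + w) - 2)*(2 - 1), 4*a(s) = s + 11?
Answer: 29/4 + 18*√6 ≈ 51.341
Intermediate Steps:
a(s) = 11/4 + s/4 (a(s) = (s + 11)/4 = (11 + s)/4 = 11/4 + s/4)
C = 10 (C = 5 - 1*(-5) = 5 + 5 = 10)
M(V, w) = -6 + V + w (M(V, w) = -4 + ((V + w) - 2)*(2 - 1) = -4 + (-2 + V + w)*1 = -4 + (-2 + V + w) = -6 + V + w)
K(U, m) = 3 (K(U, m) = -6 + 10 - 1 = 3)
l(B) = B^(3/2)
K(22, -1)*l(6) + a(18) = 3*6^(3/2) + (11/4 + (¼)*18) = 3*(6*√6) + (11/4 + 9/2) = 18*√6 + 29/4 = 29/4 + 18*√6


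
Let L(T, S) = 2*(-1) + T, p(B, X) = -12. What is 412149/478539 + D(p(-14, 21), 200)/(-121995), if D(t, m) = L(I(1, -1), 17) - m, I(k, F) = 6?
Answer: 5597101211/6486596145 ≈ 0.86287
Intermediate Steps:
L(T, S) = -2 + T
D(t, m) = 4 - m (D(t, m) = (-2 + 6) - m = 4 - m)
412149/478539 + D(p(-14, 21), 200)/(-121995) = 412149/478539 + (4 - 1*200)/(-121995) = 412149*(1/478539) + (4 - 200)*(-1/121995) = 137383/159513 - 196*(-1/121995) = 137383/159513 + 196/121995 = 5597101211/6486596145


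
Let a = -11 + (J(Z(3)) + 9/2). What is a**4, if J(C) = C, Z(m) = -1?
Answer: 50625/16 ≈ 3164.1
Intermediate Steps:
a = -15/2 (a = -11 + (-1 + 9/2) = -11 + 7/2 = -15/2 ≈ -7.5000)
a**4 = (-15/2)**4 = 50625/16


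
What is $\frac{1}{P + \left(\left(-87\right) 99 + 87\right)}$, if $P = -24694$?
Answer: $- \frac{1}{33220} \approx -3.0102 \cdot 10^{-5}$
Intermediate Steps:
$\frac{1}{P + \left(\left(-87\right) 99 + 87\right)} = \frac{1}{-24694 + \left(\left(-87\right) 99 + 87\right)} = \frac{1}{-24694 + \left(-8613 + 87\right)} = \frac{1}{-24694 - 8526} = \frac{1}{-33220} = - \frac{1}{33220}$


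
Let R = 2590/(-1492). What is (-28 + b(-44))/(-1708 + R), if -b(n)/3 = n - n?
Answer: 2984/182209 ≈ 0.016377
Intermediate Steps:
R = -1295/746 (R = 2590*(-1/1492) = -1295/746 ≈ -1.7359)
b(n) = 0 (b(n) = -3*(n - n) = -3*0 = 0)
(-28 + b(-44))/(-1708 + R) = (-28 + 0)/(-1708 - 1295/746) = -28/(-1275463/746) = -28*(-746/1275463) = 2984/182209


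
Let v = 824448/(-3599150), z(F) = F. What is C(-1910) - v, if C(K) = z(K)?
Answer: -3436776026/1799575 ≈ -1909.8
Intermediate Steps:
C(K) = K
v = -412224/1799575 (v = 824448*(-1/3599150) = -412224/1799575 ≈ -0.22907)
C(-1910) - v = -1910 - 1*(-412224/1799575) = -1910 + 412224/1799575 = -3436776026/1799575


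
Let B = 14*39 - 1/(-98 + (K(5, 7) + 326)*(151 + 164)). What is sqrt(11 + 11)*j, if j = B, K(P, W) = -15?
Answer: 53435381*sqrt(22)/97867 ≈ 2561.0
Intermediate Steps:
B = 53435381/97867 (B = 14*39 - 1/(-98 + (-15 + 326)*(151 + 164)) = 546 - 1/(-98 + 311*315) = 546 - 1/(-98 + 97965) = 546 - 1/97867 = 53435381/97867 ≈ 546.00)
j = 53435381/97867 ≈ 546.00
sqrt(11 + 11)*j = sqrt(11 + 11)*(53435381/97867) = sqrt(22)*(53435381/97867) = 53435381*sqrt(22)/97867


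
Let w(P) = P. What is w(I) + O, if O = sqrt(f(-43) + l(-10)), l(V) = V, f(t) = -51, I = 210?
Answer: 210 + I*sqrt(61) ≈ 210.0 + 7.8102*I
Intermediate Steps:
O = I*sqrt(61) (O = sqrt(-51 - 10) = sqrt(-61) = I*sqrt(61) ≈ 7.8102*I)
w(I) + O = 210 + I*sqrt(61)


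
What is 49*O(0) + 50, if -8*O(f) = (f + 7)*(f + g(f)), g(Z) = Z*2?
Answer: 50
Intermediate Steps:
g(Z) = 2*Z
O(f) = -3*f*(7 + f)/8 (O(f) = -(f + 7)*(f + 2*f)/8 = -(7 + f)*3*f/8 = -3*f*(7 + f)/8)
49*O(0) + 50 = 49*((3/8)*0*(-7 - 1*0)) + 50 = 49*((3/8)*0*(-7 + 0)) + 50 = 49*((3/8)*0*(-7)) + 50 = 49*0 + 50 = 0 + 50 = 50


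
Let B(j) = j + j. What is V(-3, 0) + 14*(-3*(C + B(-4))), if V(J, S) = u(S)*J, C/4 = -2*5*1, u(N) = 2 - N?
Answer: 2010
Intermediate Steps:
B(j) = 2*j
C = -40 (C = 4*(-2*5*1) = 4*(-10*1) = 4*(-10) = -40)
V(J, S) = J*(2 - S) (V(J, S) = (2 - S)*J = J*(2 - S))
V(-3, 0) + 14*(-3*(C + B(-4))) = -3*(2 - 1*0) + 14*(-3*(-40 + 2*(-4))) = -3*(2 + 0) + 14*(-3*(-40 - 8)) = -3*2 + 14*(-3*(-48)) = -6 + 14*144 = -6 + 2016 = 2010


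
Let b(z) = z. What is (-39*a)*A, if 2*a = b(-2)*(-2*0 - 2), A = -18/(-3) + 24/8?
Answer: -702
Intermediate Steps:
A = 9 (A = -18*(-⅓) + 24*(⅛) = 6 + 3 = 9)
a = 2 (a = (-2*(-2*0 - 2))/2 = (-2*(0 - 2))/2 = (-2*(-2))/2 = (½)*4 = 2)
(-39*a)*A = -39*2*9 = -78*9 = -702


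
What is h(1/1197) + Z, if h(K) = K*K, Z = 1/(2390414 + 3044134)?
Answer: 327017/370793775492 ≈ 8.8194e-7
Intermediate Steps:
Z = 1/5434548 ≈ 1.8401e-7
h(K) = K²
h(1/1197) + Z = (1/1197)² + 1/5434548 = 1/1432809 + 1/5434548 = 327017/370793775492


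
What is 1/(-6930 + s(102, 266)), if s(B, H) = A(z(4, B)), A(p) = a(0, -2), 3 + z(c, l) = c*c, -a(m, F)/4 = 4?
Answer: -1/6946 ≈ -0.00014397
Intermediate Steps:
a(m, F) = -16 (a(m, F) = -4*4 = -16)
z(c, l) = -3 + c**2 (z(c, l) = -3 + c*c = -3 + c**2)
A(p) = -16
s(B, H) = -16
1/(-6930 + s(102, 266)) = 1/(-6930 - 16) = 1/(-6946) = -1/6946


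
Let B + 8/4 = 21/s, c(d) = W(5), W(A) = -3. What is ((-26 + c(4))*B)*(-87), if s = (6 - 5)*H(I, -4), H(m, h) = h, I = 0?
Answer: -73167/4 ≈ -18292.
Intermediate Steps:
s = -4 (s = (6 - 5)*(-4) = 1*(-4) = -4)
c(d) = -3
B = -29/4 (B = -2 + 21/(-4) = -2 + 21*(-1/4) = -2 - 21/4 = -29/4 ≈ -7.2500)
((-26 + c(4))*B)*(-87) = ((-26 - 3)*(-29/4))*(-87) = -29*(-29/4)*(-87) = (841/4)*(-87) = -73167/4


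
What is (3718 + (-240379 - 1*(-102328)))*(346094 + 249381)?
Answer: -79991943175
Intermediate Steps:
(3718 + (-240379 - 1*(-102328)))*(346094 + 249381) = (3718 + (-240379 + 102328))*595475 = (3718 - 138051)*595475 = -134333*595475 = -79991943175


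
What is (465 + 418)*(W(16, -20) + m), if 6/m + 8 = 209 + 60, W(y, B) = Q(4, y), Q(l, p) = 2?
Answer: 155408/87 ≈ 1786.3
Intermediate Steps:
W(y, B) = 2
m = 2/87 (m = 6/(-8 + (209 + 60)) = 6/(-8 + 269) = 6/261 = 6*(1/261) = 2/87 ≈ 0.022988)
(465 + 418)*(W(16, -20) + m) = (465 + 418)*(2 + 2/87) = 883*(176/87) = 155408/87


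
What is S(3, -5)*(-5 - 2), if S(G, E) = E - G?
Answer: 56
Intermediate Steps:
S(3, -5)*(-5 - 2) = (-5 - 1*3)*(-5 - 2) = (-5 - 3)*(-7) = -8*(-7) = 56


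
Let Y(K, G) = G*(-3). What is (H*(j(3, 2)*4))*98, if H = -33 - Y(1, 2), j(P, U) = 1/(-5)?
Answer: 10584/5 ≈ 2116.8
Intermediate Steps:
j(P, U) = -⅕
Y(K, G) = -3*G
H = -27 (H = -33 - (-3)*2 = -33 - 1*(-6) = -33 + 6 = -27)
(H*(j(3, 2)*4))*98 = -(-27)*4/5*98 = -27*(-⅘)*98 = (108/5)*98 = 10584/5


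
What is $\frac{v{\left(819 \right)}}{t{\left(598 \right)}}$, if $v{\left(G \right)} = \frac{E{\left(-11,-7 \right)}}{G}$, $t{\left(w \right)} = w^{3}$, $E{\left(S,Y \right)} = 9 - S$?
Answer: $\frac{5}{43785212562} \approx 1.1419 \cdot 10^{-10}$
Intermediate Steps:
$v{\left(G \right)} = \frac{20}{G}$ ($v{\left(G \right)} = \frac{9 - -11}{G} = \frac{9 + 11}{G} = \frac{20}{G}$)
$\frac{v{\left(819 \right)}}{t{\left(598 \right)}} = \frac{20 \cdot \frac{1}{819}}{598^{3}} = \frac{20 \cdot \frac{1}{819}}{213847192} = \frac{20}{819} \cdot \frac{1}{213847192} = \frac{5}{43785212562}$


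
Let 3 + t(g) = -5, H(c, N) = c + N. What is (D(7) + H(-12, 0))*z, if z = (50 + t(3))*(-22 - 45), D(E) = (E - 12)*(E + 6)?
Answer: 216678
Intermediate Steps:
H(c, N) = N + c
t(g) = -8 (t(g) = -3 - 5 = -8)
D(E) = (-12 + E)*(6 + E)
z = -2814 (z = (50 - 8)*(-22 - 45) = 42*(-67) = -2814)
(D(7) + H(-12, 0))*z = ((-72 + 7² - 6*7) + (0 - 12))*(-2814) = ((-72 + 49 - 42) - 12)*(-2814) = (-65 - 12)*(-2814) = -77*(-2814) = 216678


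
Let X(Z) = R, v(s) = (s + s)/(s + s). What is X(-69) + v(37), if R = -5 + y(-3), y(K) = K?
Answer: -7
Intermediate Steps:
v(s) = 1 (v(s) = (2*s)/((2*s)) = (2*s)*(1/(2*s)) = 1)
R = -8 (R = -5 - 3 = -8)
X(Z) = -8
X(-69) + v(37) = -8 + 1 = -7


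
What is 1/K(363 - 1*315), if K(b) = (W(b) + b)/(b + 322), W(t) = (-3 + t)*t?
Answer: 185/1104 ≈ 0.16757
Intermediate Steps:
W(t) = t*(-3 + t)
K(b) = (b + b*(-3 + b))/(322 + b) (K(b) = (b*(-3 + b) + b)/(b + 322) = (b + b*(-3 + b))/(322 + b))
1/K(363 - 1*315) = 1/((363 - 1*315)*(-2 + (363 - 1*315))/(322 + (363 - 1*315))) = 1/((363 - 315)*(-2 + (363 - 315))/(322 + (363 - 315))) = 1/(48*(-2 + 48)/(322 + 48)) = 1/(48*46/370) = 1/(48*(1/370)*46) = 1/(1104/185) = 185/1104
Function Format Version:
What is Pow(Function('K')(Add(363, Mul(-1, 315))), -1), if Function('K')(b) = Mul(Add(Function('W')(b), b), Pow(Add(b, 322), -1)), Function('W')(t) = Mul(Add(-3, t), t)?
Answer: Rational(185, 1104) ≈ 0.16757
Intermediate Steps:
Function('W')(t) = Mul(t, Add(-3, t))
Function('K')(b) = Mul(Pow(Add(322, b), -1), Add(b, Mul(b, Add(-3, b)))) (Function('K')(b) = Mul(Add(Mul(b, Add(-3, b)), b), Pow(Add(b, 322), -1)) = Mul(Add(b, Mul(b, Add(-3, b))), Pow(Add(322, b), -1)) = Mul(Pow(Add(322, b), -1), Add(b, Mul(b, Add(-3, b)))))
Pow(Function('K')(Add(363, Mul(-1, 315))), -1) = Pow(Mul(Add(363, Mul(-1, 315)), Pow(Add(322, Add(363, Mul(-1, 315))), -1), Add(-2, Add(363, Mul(-1, 315)))), -1) = Pow(Mul(Add(363, -315), Pow(Add(322, Add(363, -315)), -1), Add(-2, Add(363, -315))), -1) = Pow(Mul(48, Pow(Add(322, 48), -1), Add(-2, 48)), -1) = Pow(Mul(48, Pow(370, -1), 46), -1) = Pow(Mul(48, Rational(1, 370), 46), -1) = Pow(Rational(1104, 185), -1) = Rational(185, 1104)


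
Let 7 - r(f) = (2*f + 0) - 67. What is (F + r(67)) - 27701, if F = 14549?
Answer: -13212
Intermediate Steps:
r(f) = 74 - 2*f (r(f) = 7 - ((2*f + 0) - 67) = 7 - (2*f - 67) = 7 - (-67 + 2*f) = 7 + (67 - 2*f) = 74 - 2*f)
(F + r(67)) - 27701 = (14549 + (74 - 2*67)) - 27701 = (14549 + (74 - 134)) - 27701 = (14549 - 60) - 27701 = 14489 - 27701 = -13212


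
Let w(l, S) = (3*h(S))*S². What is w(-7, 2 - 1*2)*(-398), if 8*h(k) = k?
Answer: 0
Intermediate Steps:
h(k) = k/8
w(l, S) = 3*S³/8 (w(l, S) = (3*(S/8))*S² = (3*S/8)*S² = 3*S³/8)
w(-7, 2 - 1*2)*(-398) = (3*(2 - 1*2)³/8)*(-398) = (3*(2 - 2)³/8)*(-398) = ((3/8)*0³)*(-398) = ((3/8)*0)*(-398) = 0*(-398) = 0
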